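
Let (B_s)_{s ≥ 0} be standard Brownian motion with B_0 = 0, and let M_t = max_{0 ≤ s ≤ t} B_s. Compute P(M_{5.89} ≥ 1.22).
P(M_{5.89} ≥ 1.22) = 2·P(B_{5.89} ≥ 1.22) = 2(1 − Φ(1.22/√5.89)) ≈ 0.6152

By the reflection principle for Brownian motion, P(M_t ≥ a) = 2 · P(B_t ≥ a) for a ≥ 0. Since B_t ~ N(0, t), P(B_t ≥ 1.22) = 1 − Φ(1.22/√t) = 1 − Φ(1.22/√5.89) = 1 − Φ(0.5027). So
  P(M_{5.89} ≥ 1.22) = 2(1 − Φ(0.5027)) ≈ 0.6152.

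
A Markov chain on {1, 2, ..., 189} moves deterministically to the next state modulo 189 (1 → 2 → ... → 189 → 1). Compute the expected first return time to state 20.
E[T_20 | X_0 = 20] = 189

The chain cycles deterministically, so starting at state 20 it returns in exactly 189 steps. Equivalently, the stationary distribution is uniform π_j = 1/189 for every state j, so by Kac's formula E[T_20] = 1/π_20 = 189.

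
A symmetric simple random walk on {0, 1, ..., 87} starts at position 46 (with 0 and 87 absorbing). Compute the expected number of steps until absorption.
E[τ | X_0 = 46] = 1886

Let v_k = E[τ | X_0 = k]. Boundary: v_0 = v_87 = 0. Recurrence: v_k = 1 + (v_{k-1} + v_{k+1})/2 for 1 ≤ k ≤ 86. The particular solution to v_k − (v_{k-1} + v_{k+1})/2 = 1 is v_k = −k^2. Adding homogeneous solution A + B k and matching boundaries gives v_k = k (87 − k). Substituting k = 46: v_46 = 46 · 41 = 1886.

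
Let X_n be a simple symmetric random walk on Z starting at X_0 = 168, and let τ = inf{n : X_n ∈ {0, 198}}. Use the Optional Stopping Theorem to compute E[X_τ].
E[X_τ] = 168

X_n is a martingale and τ is a bounded-mean stopping time (indeed τ is finite a.s. with bounded expectation since the walk is in a bounded region). By the OST, E[X_τ] = E[X_0] = 168. Equivalently: E[X_τ] = 198 · P(hit 198 first) + 0 · P(hit 0 first) = 198 · (168/198) = 168.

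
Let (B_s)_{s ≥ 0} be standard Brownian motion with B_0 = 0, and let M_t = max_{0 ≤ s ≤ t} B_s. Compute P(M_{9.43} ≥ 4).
P(M_{9.43} ≥ 4) = 2·P(B_{9.43} ≥ 4) = 2(1 − Φ(4/√9.43)) ≈ 0.1927

By the reflection principle for Brownian motion, P(M_t ≥ a) = 2 · P(B_t ≥ a) for a ≥ 0. Since B_t ~ N(0, t), P(B_t ≥ 4) = 1 − Φ(4/√t) = 1 − Φ(4/√9.43) = 1 − Φ(1.3026). So
  P(M_{9.43} ≥ 4) = 2(1 − Φ(1.3026)) ≈ 0.1927.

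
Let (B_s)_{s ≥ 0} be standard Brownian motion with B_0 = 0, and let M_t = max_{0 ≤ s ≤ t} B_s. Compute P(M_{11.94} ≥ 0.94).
P(M_{11.94} ≥ 0.94) = 2·P(B_{11.94} ≥ 0.94) = 2(1 − Φ(0.94/√11.94)) ≈ 0.7856

By the reflection principle for Brownian motion, P(M_t ≥ a) = 2 · P(B_t ≥ a) for a ≥ 0. Since B_t ~ N(0, t), P(B_t ≥ 0.94) = 1 − Φ(0.94/√t) = 1 − Φ(0.94/√11.94) = 1 − Φ(0.2720). So
  P(M_{11.94} ≥ 0.94) = 2(1 − Φ(0.2720)) ≈ 0.7856.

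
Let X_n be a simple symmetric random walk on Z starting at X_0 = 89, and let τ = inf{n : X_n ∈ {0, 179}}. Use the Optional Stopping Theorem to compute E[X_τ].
E[X_τ] = 89

X_n is a martingale and τ is a bounded-mean stopping time (indeed τ is finite a.s. with bounded expectation since the walk is in a bounded region). By the OST, E[X_τ] = E[X_0] = 89. Equivalently: E[X_τ] = 179 · P(hit 179 first) + 0 · P(hit 0 first) = 179 · (89/179) = 89.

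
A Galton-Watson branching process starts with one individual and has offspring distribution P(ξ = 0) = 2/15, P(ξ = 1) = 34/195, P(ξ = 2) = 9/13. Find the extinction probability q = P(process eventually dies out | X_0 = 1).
q = 26/135

The pgf is f(s) = 2/15 + 34/195·s + 9/13·s². The extinction probability q is the smallest fixed point of f in [0, 1]. Setting s = f(s):
  9/13·s² + (34/195 − 1)·s + 2/15 = 0
  9/13·s² − (2/15 + 9/13)·s + 2/15 = 0
which factors as (s − 1)·(9/13·s − 2/15) = 0, giving roots s = 1 and s = (2/15)/(9/13) = 26/135.
Mean offspring μ = 34/195 + 2·9/13 = 304/195 > 1 (supercritical), so q < 1. The extinction probability is the smaller root: q = (2/15)/(9/13) = 26/135.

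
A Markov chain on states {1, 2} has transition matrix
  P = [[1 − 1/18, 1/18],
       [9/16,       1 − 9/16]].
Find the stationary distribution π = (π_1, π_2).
π_1 = 81/89, π_2 = 8/89

Solve πP = π with π_1 + π_2 = 1. From πP = π: π_1 · (1 − 1/18) + π_2 · 9/16 = π_1 ⇒ π_2 · 9/16 = π_1 · 1/18 ⇒ π_2/π_1 = (1/18)/(9/16) = 8/81. Together with π_1 + π_2 = 1:
  π_1 = (9/16)/(1/18 + 9/16) = (9/16)/(89/144) = 81/89,
  π_2 = (1/18)/(1/18 + 9/16) = (1/18)/(89/144) = 8/89.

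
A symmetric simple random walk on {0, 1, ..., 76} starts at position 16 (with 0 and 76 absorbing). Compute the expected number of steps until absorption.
E[τ | X_0 = 16] = 960

Let v_k = E[τ | X_0 = k]. Boundary: v_0 = v_76 = 0. Recurrence: v_k = 1 + (v_{k-1} + v_{k+1})/2 for 1 ≤ k ≤ 75. The particular solution to v_k − (v_{k-1} + v_{k+1})/2 = 1 is v_k = −k^2. Adding homogeneous solution A + B k and matching boundaries gives v_k = k (76 − k). Substituting k = 16: v_16 = 16 · 60 = 960.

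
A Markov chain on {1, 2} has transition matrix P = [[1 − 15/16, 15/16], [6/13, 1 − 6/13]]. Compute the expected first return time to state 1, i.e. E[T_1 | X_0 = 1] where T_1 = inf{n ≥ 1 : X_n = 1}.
E[T_1 | X_0 = 1] = 1/π_1 = 97/32

For an irreducible recurrent Markov chain with stationary distribution π, E[T_i | X_0 = i] = 1/π_i (Kac's formula). Here π_1 = (6/13)/(15/16 + 6/13) = (6/13)/(291/208) = 32/97, so E[T_1 | X_0 = 1] = 1/π_1 = (15/16 + 6/13)/(6/13) = (291/208)/(6/13) = 97/32.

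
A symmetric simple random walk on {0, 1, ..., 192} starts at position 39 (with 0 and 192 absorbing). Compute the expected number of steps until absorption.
E[τ | X_0 = 39] = 5967

Let v_k = E[τ | X_0 = k]. Boundary: v_0 = v_192 = 0. Recurrence: v_k = 1 + (v_{k-1} + v_{k+1})/2 for 1 ≤ k ≤ 191. The particular solution to v_k − (v_{k-1} + v_{k+1})/2 = 1 is v_k = −k^2. Adding homogeneous solution A + B k and matching boundaries gives v_k = k (192 − k). Substituting k = 39: v_39 = 39 · 153 = 5967.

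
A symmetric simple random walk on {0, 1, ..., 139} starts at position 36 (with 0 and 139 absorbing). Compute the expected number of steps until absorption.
E[τ | X_0 = 36] = 3708

Let v_k = E[τ | X_0 = k]. Boundary: v_0 = v_139 = 0. Recurrence: v_k = 1 + (v_{k-1} + v_{k+1})/2 for 1 ≤ k ≤ 138. The particular solution to v_k − (v_{k-1} + v_{k+1})/2 = 1 is v_k = −k^2. Adding homogeneous solution A + B k and matching boundaries gives v_k = k (139 − k). Substituting k = 36: v_36 = 36 · 103 = 3708.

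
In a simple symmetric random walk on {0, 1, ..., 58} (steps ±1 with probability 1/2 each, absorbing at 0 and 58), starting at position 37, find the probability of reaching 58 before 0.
P(hit 58 before 0) = 37/58

Let u_k = P(hit 58 before 0 | start at k). Then u_0 = 0, u_58 = 1, and u_k = u_{k-1}/2 + u_{k+1}/2 for 1 ≤ k ≤ 57. This harmonic recurrence is solved by u_k = k/58, giving u_37 = 37/58.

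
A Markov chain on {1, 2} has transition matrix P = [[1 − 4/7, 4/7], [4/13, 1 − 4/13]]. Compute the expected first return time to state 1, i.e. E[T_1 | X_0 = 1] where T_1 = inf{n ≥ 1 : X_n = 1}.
E[T_1 | X_0 = 1] = 1/π_1 = 20/7

For an irreducible recurrent Markov chain with stationary distribution π, E[T_i | X_0 = i] = 1/π_i (Kac's formula). Here π_1 = (4/13)/(4/7 + 4/13) = (4/13)/(80/91) = 7/20, so E[T_1 | X_0 = 1] = 1/π_1 = (4/7 + 4/13)/(4/13) = (80/91)/(4/13) = 20/7.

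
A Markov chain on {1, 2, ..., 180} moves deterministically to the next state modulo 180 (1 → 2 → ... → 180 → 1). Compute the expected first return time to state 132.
E[T_132 | X_0 = 132] = 180

The chain cycles deterministically, so starting at state 132 it returns in exactly 180 steps. Equivalently, the stationary distribution is uniform π_j = 1/180 for every state j, so by Kac's formula E[T_132] = 1/π_132 = 180.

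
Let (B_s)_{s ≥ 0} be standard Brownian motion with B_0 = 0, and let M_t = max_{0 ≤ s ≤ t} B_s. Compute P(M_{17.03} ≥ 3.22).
P(M_{17.03} ≥ 3.22) = 2·P(B_{17.03} ≥ 3.22) = 2(1 − Φ(3.22/√17.03)) ≈ 0.4352

By the reflection principle for Brownian motion, P(M_t ≥ a) = 2 · P(B_t ≥ a) for a ≥ 0. Since B_t ~ N(0, t), P(B_t ≥ 3.22) = 1 − Φ(3.22/√t) = 1 − Φ(3.22/√17.03) = 1 − Φ(0.7803). So
  P(M_{17.03} ≥ 3.22) = 2(1 − Φ(0.7803)) ≈ 0.4352.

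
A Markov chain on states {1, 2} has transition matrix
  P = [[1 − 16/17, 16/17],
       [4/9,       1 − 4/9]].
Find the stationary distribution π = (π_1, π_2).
π_1 = 17/53, π_2 = 36/53

Solve πP = π with π_1 + π_2 = 1. From πP = π: π_1 · (1 − 16/17) + π_2 · 4/9 = π_1 ⇒ π_2 · 4/9 = π_1 · 16/17 ⇒ π_2/π_1 = (16/17)/(4/9) = 36/17. Together with π_1 + π_2 = 1:
  π_1 = (4/9)/(16/17 + 4/9) = (4/9)/(212/153) = 17/53,
  π_2 = (16/17)/(16/17 + 4/9) = (16/17)/(212/153) = 36/53.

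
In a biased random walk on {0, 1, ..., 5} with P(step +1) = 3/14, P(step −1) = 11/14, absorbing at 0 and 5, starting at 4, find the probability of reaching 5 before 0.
P(hit 5 before 0) = (1 − (11/3)^4) / (1 − (11/3)^5) = 5460/20101

Let u_k denote P(reach 5 before 0 | start at k). Boundary: u_0 = 0, u_5 = 1. Recurrence: u_k = 3/14·u_{k+1} + 11/14·u_{k-1} for 1 ≤ k ≤ 4. Try u_k = A + B·r^k with r = q/p = (11/14)/(3/14) = 11/3. Substitution satisfies the recurrence; boundary conditions give:
  u_k = (1 − r^k) / (1 − r^N) = (1 − (11/3)^4) / (1 − (11/3)^5) = 5460/20101.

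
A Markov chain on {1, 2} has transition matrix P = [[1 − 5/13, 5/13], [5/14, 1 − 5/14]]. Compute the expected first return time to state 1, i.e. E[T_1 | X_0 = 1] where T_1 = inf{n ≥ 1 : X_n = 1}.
E[T_1 | X_0 = 1] = 1/π_1 = 27/13

For an irreducible recurrent Markov chain with stationary distribution π, E[T_i | X_0 = i] = 1/π_i (Kac's formula). Here π_1 = (5/14)/(5/13 + 5/14) = (5/14)/(135/182) = 13/27, so E[T_1 | X_0 = 1] = 1/π_1 = (5/13 + 5/14)/(5/14) = (135/182)/(5/14) = 27/13.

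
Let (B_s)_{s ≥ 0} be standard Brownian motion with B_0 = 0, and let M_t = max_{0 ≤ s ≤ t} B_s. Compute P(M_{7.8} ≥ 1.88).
P(M_{7.8} ≥ 1.88) = 2·P(B_{7.8} ≥ 1.88) = 2(1 − Φ(1.88/√7.8)) ≈ 0.5009

By the reflection principle for Brownian motion, P(M_t ≥ a) = 2 · P(B_t ≥ a) for a ≥ 0. Since B_t ~ N(0, t), P(B_t ≥ 1.88) = 1 − Φ(1.88/√t) = 1 − Φ(1.88/√7.8) = 1 − Φ(0.6731). So
  P(M_{7.8} ≥ 1.88) = 2(1 − Φ(0.6731)) ≈ 0.5009.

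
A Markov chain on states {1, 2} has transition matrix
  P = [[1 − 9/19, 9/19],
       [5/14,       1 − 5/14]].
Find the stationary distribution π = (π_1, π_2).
π_1 = 95/221, π_2 = 126/221

Solve πP = π with π_1 + π_2 = 1. From πP = π: π_1 · (1 − 9/19) + π_2 · 5/14 = π_1 ⇒ π_2 · 5/14 = π_1 · 9/19 ⇒ π_2/π_1 = (9/19)/(5/14) = 126/95. Together with π_1 + π_2 = 1:
  π_1 = (5/14)/(9/19 + 5/14) = (5/14)/(221/266) = 95/221,
  π_2 = (9/19)/(9/19 + 5/14) = (9/19)/(221/266) = 126/221.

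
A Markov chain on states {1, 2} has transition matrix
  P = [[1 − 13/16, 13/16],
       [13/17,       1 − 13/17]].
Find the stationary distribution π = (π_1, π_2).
π_1 = 16/33, π_2 = 17/33

Solve πP = π with π_1 + π_2 = 1. From πP = π: π_1 · (1 − 13/16) + π_2 · 13/17 = π_1 ⇒ π_2 · 13/17 = π_1 · 13/16 ⇒ π_2/π_1 = (13/16)/(13/17) = 17/16. Together with π_1 + π_2 = 1:
  π_1 = (13/17)/(13/16 + 13/17) = (13/17)/(429/272) = 16/33,
  π_2 = (13/16)/(13/16 + 13/17) = (13/16)/(429/272) = 17/33.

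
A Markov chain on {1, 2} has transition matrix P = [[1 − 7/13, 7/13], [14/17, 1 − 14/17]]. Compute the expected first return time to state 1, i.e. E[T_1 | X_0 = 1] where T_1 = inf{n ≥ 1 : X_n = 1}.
E[T_1 | X_0 = 1] = 1/π_1 = 43/26

For an irreducible recurrent Markov chain with stationary distribution π, E[T_i | X_0 = i] = 1/π_i (Kac's formula). Here π_1 = (14/17)/(7/13 + 14/17) = (14/17)/(301/221) = 26/43, so E[T_1 | X_0 = 1] = 1/π_1 = (7/13 + 14/17)/(14/17) = (301/221)/(14/17) = 43/26.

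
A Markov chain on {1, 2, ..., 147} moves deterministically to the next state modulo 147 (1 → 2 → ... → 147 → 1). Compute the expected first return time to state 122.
E[T_122 | X_0 = 122] = 147

The chain cycles deterministically, so starting at state 122 it returns in exactly 147 steps. Equivalently, the stationary distribution is uniform π_j = 1/147 for every state j, so by Kac's formula E[T_122] = 1/π_122 = 147.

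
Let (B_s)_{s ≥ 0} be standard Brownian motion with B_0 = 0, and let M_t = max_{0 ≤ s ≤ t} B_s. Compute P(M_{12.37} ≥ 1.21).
P(M_{12.37} ≥ 1.21) = 2·P(B_{12.37} ≥ 1.21) = 2(1 − Φ(1.21/√12.37)) ≈ 0.7308

By the reflection principle for Brownian motion, P(M_t ≥ a) = 2 · P(B_t ≥ a) for a ≥ 0. Since B_t ~ N(0, t), P(B_t ≥ 1.21) = 1 − Φ(1.21/√t) = 1 − Φ(1.21/√12.37) = 1 − Φ(0.3440). So
  P(M_{12.37} ≥ 1.21) = 2(1 − Φ(0.3440)) ≈ 0.7308.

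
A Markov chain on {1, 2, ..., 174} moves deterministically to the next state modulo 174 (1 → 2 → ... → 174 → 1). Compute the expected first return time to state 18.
E[T_18 | X_0 = 18] = 174

The chain cycles deterministically, so starting at state 18 it returns in exactly 174 steps. Equivalently, the stationary distribution is uniform π_j = 1/174 for every state j, so by Kac's formula E[T_18] = 1/π_18 = 174.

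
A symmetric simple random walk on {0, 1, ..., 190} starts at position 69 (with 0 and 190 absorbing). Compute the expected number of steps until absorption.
E[τ | X_0 = 69] = 8349

Let v_k = E[τ | X_0 = k]. Boundary: v_0 = v_190 = 0. Recurrence: v_k = 1 + (v_{k-1} + v_{k+1})/2 for 1 ≤ k ≤ 189. The particular solution to v_k − (v_{k-1} + v_{k+1})/2 = 1 is v_k = −k^2. Adding homogeneous solution A + B k and matching boundaries gives v_k = k (190 − k). Substituting k = 69: v_69 = 69 · 121 = 8349.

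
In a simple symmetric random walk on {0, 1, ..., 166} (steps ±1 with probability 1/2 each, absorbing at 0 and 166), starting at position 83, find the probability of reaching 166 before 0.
P(hit 166 before 0) = 83/166 = 1/2

Let u_k = P(hit 166 before 0 | start at k). Then u_0 = 0, u_166 = 1, and u_k = u_{k-1}/2 + u_{k+1}/2 for 1 ≤ k ≤ 165. This harmonic recurrence is solved by u_k = k/166, giving u_83 = 83/166 = 1/2.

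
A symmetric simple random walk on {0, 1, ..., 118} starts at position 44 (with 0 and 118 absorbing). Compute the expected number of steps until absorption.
E[τ | X_0 = 44] = 3256

Let v_k = E[τ | X_0 = k]. Boundary: v_0 = v_118 = 0. Recurrence: v_k = 1 + (v_{k-1} + v_{k+1})/2 for 1 ≤ k ≤ 117. The particular solution to v_k − (v_{k-1} + v_{k+1})/2 = 1 is v_k = −k^2. Adding homogeneous solution A + B k and matching boundaries gives v_k = k (118 − k). Substituting k = 44: v_44 = 44 · 74 = 3256.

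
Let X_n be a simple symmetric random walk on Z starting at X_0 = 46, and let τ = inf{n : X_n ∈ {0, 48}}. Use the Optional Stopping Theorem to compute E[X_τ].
E[X_τ] = 46

X_n is a martingale and τ is a bounded-mean stopping time (indeed τ is finite a.s. with bounded expectation since the walk is in a bounded region). By the OST, E[X_τ] = E[X_0] = 46. Equivalently: E[X_τ] = 48 · P(hit 48 first) + 0 · P(hit 0 first) = 48 · (46/48) = 46.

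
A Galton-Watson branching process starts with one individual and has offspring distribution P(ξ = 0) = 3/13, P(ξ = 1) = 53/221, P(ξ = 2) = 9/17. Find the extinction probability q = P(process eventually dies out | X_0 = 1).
q = 17/39

The pgf is f(s) = 3/13 + 53/221·s + 9/17·s². The extinction probability q is the smallest fixed point of f in [0, 1]. Setting s = f(s):
  9/17·s² + (53/221 − 1)·s + 3/13 = 0
  9/17·s² − (3/13 + 9/17)·s + 3/13 = 0
which factors as (s − 1)·(9/17·s − 3/13) = 0, giving roots s = 1 and s = (3/13)/(9/17) = 17/39.
Mean offspring μ = 53/221 + 2·9/17 = 287/221 > 1 (supercritical), so q < 1. The extinction probability is the smaller root: q = (3/13)/(9/17) = 17/39.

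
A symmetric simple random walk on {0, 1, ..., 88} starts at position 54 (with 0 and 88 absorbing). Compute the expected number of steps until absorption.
E[τ | X_0 = 54] = 1836

Let v_k = E[τ | X_0 = k]. Boundary: v_0 = v_88 = 0. Recurrence: v_k = 1 + (v_{k-1} + v_{k+1})/2 for 1 ≤ k ≤ 87. The particular solution to v_k − (v_{k-1} + v_{k+1})/2 = 1 is v_k = −k^2. Adding homogeneous solution A + B k and matching boundaries gives v_k = k (88 − k). Substituting k = 54: v_54 = 54 · 34 = 1836.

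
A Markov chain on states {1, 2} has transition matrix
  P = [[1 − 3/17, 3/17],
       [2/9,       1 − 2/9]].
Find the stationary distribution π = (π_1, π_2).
π_1 = 34/61, π_2 = 27/61

Solve πP = π with π_1 + π_2 = 1. From πP = π: π_1 · (1 − 3/17) + π_2 · 2/9 = π_1 ⇒ π_2 · 2/9 = π_1 · 3/17 ⇒ π_2/π_1 = (3/17)/(2/9) = 27/34. Together with π_1 + π_2 = 1:
  π_1 = (2/9)/(3/17 + 2/9) = (2/9)/(61/153) = 34/61,
  π_2 = (3/17)/(3/17 + 2/9) = (3/17)/(61/153) = 27/61.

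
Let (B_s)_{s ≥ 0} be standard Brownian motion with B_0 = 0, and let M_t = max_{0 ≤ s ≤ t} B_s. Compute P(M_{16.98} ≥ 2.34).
P(M_{16.98} ≥ 2.34) = 2·P(B_{16.98} ≥ 2.34) = 2(1 − Φ(2.34/√16.98)) ≈ 0.5701

By the reflection principle for Brownian motion, P(M_t ≥ a) = 2 · P(B_t ≥ a) for a ≥ 0. Since B_t ~ N(0, t), P(B_t ≥ 2.34) = 1 − Φ(2.34/√t) = 1 − Φ(2.34/√16.98) = 1 − Φ(0.5679). So
  P(M_{16.98} ≥ 2.34) = 2(1 − Φ(0.5679)) ≈ 0.5701.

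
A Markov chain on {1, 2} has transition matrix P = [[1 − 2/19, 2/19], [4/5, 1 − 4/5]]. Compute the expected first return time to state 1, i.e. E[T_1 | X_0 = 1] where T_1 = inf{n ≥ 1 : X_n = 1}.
E[T_1 | X_0 = 1] = 1/π_1 = 43/38

For an irreducible recurrent Markov chain with stationary distribution π, E[T_i | X_0 = i] = 1/π_i (Kac's formula). Here π_1 = (4/5)/(2/19 + 4/5) = (4/5)/(86/95) = 38/43, so E[T_1 | X_0 = 1] = 1/π_1 = (2/19 + 4/5)/(4/5) = (86/95)/(4/5) = 43/38.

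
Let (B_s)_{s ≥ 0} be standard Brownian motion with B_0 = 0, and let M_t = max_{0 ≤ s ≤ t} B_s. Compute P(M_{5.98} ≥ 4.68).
P(M_{5.98} ≥ 4.68) = 2·P(B_{5.98} ≥ 4.68) = 2(1 − Φ(4.68/√5.98)) ≈ 0.0556

By the reflection principle for Brownian motion, P(M_t ≥ a) = 2 · P(B_t ≥ a) for a ≥ 0. Since B_t ~ N(0, t), P(B_t ≥ 4.68) = 1 − Φ(4.68/√t) = 1 − Φ(4.68/√5.98) = 1 − Φ(1.9138). So
  P(M_{5.98} ≥ 4.68) = 2(1 − Φ(1.9138)) ≈ 0.0556.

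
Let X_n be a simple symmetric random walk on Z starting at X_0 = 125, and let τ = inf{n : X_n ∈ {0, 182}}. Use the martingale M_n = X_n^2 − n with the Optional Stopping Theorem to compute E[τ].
E[τ] = 7125

M_n = X_n^2 − n is a martingale (since E[X_{n+1}^2 | F_n] = X_n^2 + 1). By OST (τ has finite mean in a bounded region), E[M_τ] = E[M_0] = X_0^2 − 0 = 125^2 = 15625. Also E[M_τ] = E[X_τ^2] − E[τ]. The walk exits at 0 or 182, with P(hit 182 first) = 125/182, so E[X_τ^2] = 182^2 · 125/182 + 0 = 22750. Thus E[τ] = E[X_τ^2] − E[M_τ] = 22750 − 15625 = 7125 = 125(182 − 125) = 7125.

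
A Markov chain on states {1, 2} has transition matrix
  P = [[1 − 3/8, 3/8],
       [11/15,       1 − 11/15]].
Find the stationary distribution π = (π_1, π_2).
π_1 = 88/133, π_2 = 45/133

Solve πP = π with π_1 + π_2 = 1. From πP = π: π_1 · (1 − 3/8) + π_2 · 11/15 = π_1 ⇒ π_2 · 11/15 = π_1 · 3/8 ⇒ π_2/π_1 = (3/8)/(11/15) = 45/88. Together with π_1 + π_2 = 1:
  π_1 = (11/15)/(3/8 + 11/15) = (11/15)/(133/120) = 88/133,
  π_2 = (3/8)/(3/8 + 11/15) = (3/8)/(133/120) = 45/133.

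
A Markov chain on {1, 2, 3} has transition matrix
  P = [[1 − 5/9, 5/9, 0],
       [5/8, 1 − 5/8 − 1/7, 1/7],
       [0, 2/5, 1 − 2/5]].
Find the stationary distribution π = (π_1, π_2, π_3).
π = (63/139, 56/139, 20/139)

This is a birth-death chain on three states, which satisfies detailed balance: π_1 · P_{12} = π_2 · P_{21} and π_2 · P_{23} = π_3 · P_{32}.
From π_1 · 5/9 = π_2 · 5/8: π_2/π_1 = (5/9)/(5/8) = 8/9.
From π_2 · 1/7 = π_3 · 2/5: π_3/π_2 = (1/7)/(2/5) = 5/14.
Take π_1 proportional to 1; then unnormalized π = (1, 8/9, 20/63). Normalize by dividing by the sum 139/63:
  π = (63/139, 56/139, 20/139).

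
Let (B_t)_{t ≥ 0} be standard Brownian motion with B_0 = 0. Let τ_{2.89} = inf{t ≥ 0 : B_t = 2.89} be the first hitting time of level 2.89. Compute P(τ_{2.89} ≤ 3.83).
P(τ_{2.89} ≤ 3.83) = 2(1 − Φ(2.89/√3.83)) = 2(1 − Φ(1.4767)) ≈ 0.1398

By the reflection principle for standard BM, P(τ_b ≤ t) = 2 · P(B_t ≥ b). Since B_t ~ N(0, t), P(B_t ≥ 2.89) = 1 − Φ(2.89/√t) = 1 − Φ(2.89/√3.83) = 1 − Φ(1.4767) ≈ 0.06988. Doubling: P(τ_{2.89} ≤ 3.83) ≈ 2 · 0.06988 = 0.13976 ≈ 0.1398.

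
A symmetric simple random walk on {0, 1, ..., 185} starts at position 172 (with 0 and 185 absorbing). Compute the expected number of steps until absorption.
E[τ | X_0 = 172] = 2236

Let v_k = E[τ | X_0 = k]. Boundary: v_0 = v_185 = 0. Recurrence: v_k = 1 + (v_{k-1} + v_{k+1})/2 for 1 ≤ k ≤ 184. The particular solution to v_k − (v_{k-1} + v_{k+1})/2 = 1 is v_k = −k^2. Adding homogeneous solution A + B k and matching boundaries gives v_k = k (185 − k). Substituting k = 172: v_172 = 172 · 13 = 2236.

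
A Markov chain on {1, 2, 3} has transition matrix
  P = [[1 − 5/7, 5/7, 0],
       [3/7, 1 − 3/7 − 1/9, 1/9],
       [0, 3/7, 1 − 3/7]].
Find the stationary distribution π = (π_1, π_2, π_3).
π = (81/251, 135/251, 35/251)

This is a birth-death chain on three states, which satisfies detailed balance: π_1 · P_{12} = π_2 · P_{21} and π_2 · P_{23} = π_3 · P_{32}.
From π_1 · 5/7 = π_2 · 3/7: π_2/π_1 = (5/7)/(3/7) = 5/3.
From π_2 · 1/9 = π_3 · 3/7: π_3/π_2 = (1/9)/(3/7) = 7/27.
Take π_1 proportional to 1; then unnormalized π = (1, 5/3, 35/81). Normalize by dividing by the sum 251/81:
  π = (81/251, 135/251, 35/251).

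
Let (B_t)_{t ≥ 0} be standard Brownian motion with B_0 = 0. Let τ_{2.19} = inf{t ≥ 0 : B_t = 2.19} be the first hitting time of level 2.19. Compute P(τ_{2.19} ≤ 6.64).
P(τ_{2.19} ≤ 6.64) = 2(1 − Φ(2.19/√6.64)) = 2(1 − Φ(0.8499)) ≈ 0.3954

By the reflection principle for standard BM, P(τ_b ≤ t) = 2 · P(B_t ≥ b). Since B_t ~ N(0, t), P(B_t ≥ 2.19) = 1 − Φ(2.19/√t) = 1 − Φ(2.19/√6.64) = 1 − Φ(0.8499) ≈ 0.19769. Doubling: P(τ_{2.19} ≤ 6.64) ≈ 2 · 0.19769 = 0.39538 ≈ 0.3954.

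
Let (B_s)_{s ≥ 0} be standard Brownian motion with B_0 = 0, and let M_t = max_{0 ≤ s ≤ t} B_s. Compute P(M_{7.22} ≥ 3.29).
P(M_{7.22} ≥ 3.29) = 2·P(B_{7.22} ≥ 3.29) = 2(1 − Φ(3.29/√7.22)) ≈ 0.2208

By the reflection principle for Brownian motion, P(M_t ≥ a) = 2 · P(B_t ≥ a) for a ≥ 0. Since B_t ~ N(0, t), P(B_t ≥ 3.29) = 1 − Φ(3.29/√t) = 1 − Φ(3.29/√7.22) = 1 − Φ(1.2244). So
  P(M_{7.22} ≥ 3.29) = 2(1 − Φ(1.2244)) ≈ 0.2208.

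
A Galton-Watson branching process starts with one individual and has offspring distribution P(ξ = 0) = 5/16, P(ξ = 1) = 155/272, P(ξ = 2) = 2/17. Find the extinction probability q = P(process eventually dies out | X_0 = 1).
q = 1

Mean offspring μ = 0·5/16 + 1·155/272 + 2·2/17 = 219/272 ≤ 1. For μ ≤ 1 with offspring not concentrated at 1, the Galton-Watson process goes extinct almost surely, so q = 1.
(Algebraic check: The pgf is f(s) = 5/16 + 155/272·s + 2/17·s². The extinction probability q is the smallest fixed point of f in [0, 1]. Setting s = f(s):
  2/17·s² + (155/272 − 1)·s + 5/16 = 0
  2/17·s² − (5/16 + 2/17)·s + 5/16 = 0
which factors as (s − 1)·(2/17·s − 5/16) = 0, giving roots s = 1 and s = (5/16)/(2/17) = 85/32. Since 85/32 ≥ 1, the smallest root in [0, 1] is s = 1.)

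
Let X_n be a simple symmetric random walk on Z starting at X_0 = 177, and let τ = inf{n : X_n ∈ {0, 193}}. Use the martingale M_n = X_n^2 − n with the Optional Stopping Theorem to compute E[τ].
E[τ] = 2832

M_n = X_n^2 − n is a martingale (since E[X_{n+1}^2 | F_n] = X_n^2 + 1). By OST (τ has finite mean in a bounded region), E[M_τ] = E[M_0] = X_0^2 − 0 = 177^2 = 31329. Also E[M_τ] = E[X_τ^2] − E[τ]. The walk exits at 0 or 193, with P(hit 193 first) = 177/193, so E[X_τ^2] = 193^2 · 177/193 + 0 = 34161. Thus E[τ] = E[X_τ^2] − E[M_τ] = 34161 − 31329 = 2832 = 177(193 − 177) = 2832.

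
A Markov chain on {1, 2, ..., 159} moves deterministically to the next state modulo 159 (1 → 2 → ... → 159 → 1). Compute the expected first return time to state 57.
E[T_57 | X_0 = 57] = 159

The chain cycles deterministically, so starting at state 57 it returns in exactly 159 steps. Equivalently, the stationary distribution is uniform π_j = 1/159 for every state j, so by Kac's formula E[T_57] = 1/π_57 = 159.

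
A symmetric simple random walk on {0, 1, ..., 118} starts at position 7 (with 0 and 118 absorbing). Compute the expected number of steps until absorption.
E[τ | X_0 = 7] = 777

Let v_k = E[τ | X_0 = k]. Boundary: v_0 = v_118 = 0. Recurrence: v_k = 1 + (v_{k-1} + v_{k+1})/2 for 1 ≤ k ≤ 117. The particular solution to v_k − (v_{k-1} + v_{k+1})/2 = 1 is v_k = −k^2. Adding homogeneous solution A + B k and matching boundaries gives v_k = k (118 − k). Substituting k = 7: v_7 = 7 · 111 = 777.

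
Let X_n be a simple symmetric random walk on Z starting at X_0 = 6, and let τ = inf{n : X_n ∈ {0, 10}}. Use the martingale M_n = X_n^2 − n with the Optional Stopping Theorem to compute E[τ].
E[τ] = 24

M_n = X_n^2 − n is a martingale (since E[X_{n+1}^2 | F_n] = X_n^2 + 1). By OST (τ has finite mean in a bounded region), E[M_τ] = E[M_0] = X_0^2 − 0 = 6^2 = 36. Also E[M_τ] = E[X_τ^2] − E[τ]. The walk exits at 0 or 10, with P(hit 10 first) = 6/10, so E[X_τ^2] = 10^2 · 6/10 + 0 = 60. Thus E[τ] = E[X_τ^2] − E[M_τ] = 60 − 36 = 24 = 6(10 − 6) = 24.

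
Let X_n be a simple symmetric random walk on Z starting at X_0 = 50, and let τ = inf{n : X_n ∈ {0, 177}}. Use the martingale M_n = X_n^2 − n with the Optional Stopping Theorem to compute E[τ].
E[τ] = 6350

M_n = X_n^2 − n is a martingale (since E[X_{n+1}^2 | F_n] = X_n^2 + 1). By OST (τ has finite mean in a bounded region), E[M_τ] = E[M_0] = X_0^2 − 0 = 50^2 = 2500. Also E[M_τ] = E[X_τ^2] − E[τ]. The walk exits at 0 or 177, with P(hit 177 first) = 50/177, so E[X_τ^2] = 177^2 · 50/177 + 0 = 8850. Thus E[τ] = E[X_τ^2] − E[M_τ] = 8850 − 2500 = 6350 = 50(177 − 50) = 6350.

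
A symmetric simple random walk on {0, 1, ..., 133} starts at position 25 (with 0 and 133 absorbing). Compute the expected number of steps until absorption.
E[τ | X_0 = 25] = 2700

Let v_k = E[τ | X_0 = k]. Boundary: v_0 = v_133 = 0. Recurrence: v_k = 1 + (v_{k-1} + v_{k+1})/2 for 1 ≤ k ≤ 132. The particular solution to v_k − (v_{k-1} + v_{k+1})/2 = 1 is v_k = −k^2. Adding homogeneous solution A + B k and matching boundaries gives v_k = k (133 − k). Substituting k = 25: v_25 = 25 · 108 = 2700.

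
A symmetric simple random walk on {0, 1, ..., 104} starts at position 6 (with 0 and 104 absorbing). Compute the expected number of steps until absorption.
E[τ | X_0 = 6] = 588

Let v_k = E[τ | X_0 = k]. Boundary: v_0 = v_104 = 0. Recurrence: v_k = 1 + (v_{k-1} + v_{k+1})/2 for 1 ≤ k ≤ 103. The particular solution to v_k − (v_{k-1} + v_{k+1})/2 = 1 is v_k = −k^2. Adding homogeneous solution A + B k and matching boundaries gives v_k = k (104 − k). Substituting k = 6: v_6 = 6 · 98 = 588.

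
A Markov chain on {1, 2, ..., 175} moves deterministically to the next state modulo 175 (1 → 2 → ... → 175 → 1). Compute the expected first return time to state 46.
E[T_46 | X_0 = 46] = 175

The chain cycles deterministically, so starting at state 46 it returns in exactly 175 steps. Equivalently, the stationary distribution is uniform π_j = 1/175 for every state j, so by Kac's formula E[T_46] = 1/π_46 = 175.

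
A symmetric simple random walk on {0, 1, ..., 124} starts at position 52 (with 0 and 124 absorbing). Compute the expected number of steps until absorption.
E[τ | X_0 = 52] = 3744

Let v_k = E[τ | X_0 = k]. Boundary: v_0 = v_124 = 0. Recurrence: v_k = 1 + (v_{k-1} + v_{k+1})/2 for 1 ≤ k ≤ 123. The particular solution to v_k − (v_{k-1} + v_{k+1})/2 = 1 is v_k = −k^2. Adding homogeneous solution A + B k and matching boundaries gives v_k = k (124 − k). Substituting k = 52: v_52 = 52 · 72 = 3744.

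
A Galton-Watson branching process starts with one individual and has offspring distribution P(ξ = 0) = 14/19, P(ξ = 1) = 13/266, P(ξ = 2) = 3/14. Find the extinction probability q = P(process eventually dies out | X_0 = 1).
q = 1

Mean offspring μ = 0·14/19 + 1·13/266 + 2·3/14 = 127/266 ≤ 1. For μ ≤ 1 with offspring not concentrated at 1, the Galton-Watson process goes extinct almost surely, so q = 1.
(Algebraic check: The pgf is f(s) = 14/19 + 13/266·s + 3/14·s². The extinction probability q is the smallest fixed point of f in [0, 1]. Setting s = f(s):
  3/14·s² + (13/266 − 1)·s + 14/19 = 0
  3/14·s² − (14/19 + 3/14)·s + 14/19 = 0
which factors as (s − 1)·(3/14·s − 14/19) = 0, giving roots s = 1 and s = (14/19)/(3/14) = 196/57. Since 196/57 ≥ 1, the smallest root in [0, 1] is s = 1.)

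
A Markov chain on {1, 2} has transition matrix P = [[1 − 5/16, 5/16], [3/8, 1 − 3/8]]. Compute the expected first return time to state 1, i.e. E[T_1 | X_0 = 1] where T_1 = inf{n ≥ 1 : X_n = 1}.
E[T_1 | X_0 = 1] = 1/π_1 = 11/6

For an irreducible recurrent Markov chain with stationary distribution π, E[T_i | X_0 = i] = 1/π_i (Kac's formula). Here π_1 = (3/8)/(5/16 + 3/8) = (3/8)/(11/16) = 6/11, so E[T_1 | X_0 = 1] = 1/π_1 = (5/16 + 3/8)/(3/8) = (11/16)/(3/8) = 11/6.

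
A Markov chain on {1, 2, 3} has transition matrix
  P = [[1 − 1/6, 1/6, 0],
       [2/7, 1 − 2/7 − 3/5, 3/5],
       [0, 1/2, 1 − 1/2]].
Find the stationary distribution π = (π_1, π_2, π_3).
π = (60/137, 35/137, 42/137)

This is a birth-death chain on three states, which satisfies detailed balance: π_1 · P_{12} = π_2 · P_{21} and π_2 · P_{23} = π_3 · P_{32}.
From π_1 · 1/6 = π_2 · 2/7: π_2/π_1 = (1/6)/(2/7) = 7/12.
From π_2 · 3/5 = π_3 · 1/2: π_3/π_2 = (3/5)/(1/2) = 6/5.
Take π_1 proportional to 1; then unnormalized π = (1, 7/12, 7/10). Normalize by dividing by the sum 137/60:
  π = (60/137, 35/137, 42/137).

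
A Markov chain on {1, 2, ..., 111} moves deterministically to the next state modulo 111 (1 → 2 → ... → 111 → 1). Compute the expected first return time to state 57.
E[T_57 | X_0 = 57] = 111

The chain cycles deterministically, so starting at state 57 it returns in exactly 111 steps. Equivalently, the stationary distribution is uniform π_j = 1/111 for every state j, so by Kac's formula E[T_57] = 1/π_57 = 111.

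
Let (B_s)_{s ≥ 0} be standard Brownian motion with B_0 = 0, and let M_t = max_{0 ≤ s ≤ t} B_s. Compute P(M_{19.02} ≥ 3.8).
P(M_{19.02} ≥ 3.8) = 2·P(B_{19.02} ≥ 3.8) = 2(1 − Φ(3.8/√19.02)) ≈ 0.3836

By the reflection principle for Brownian motion, P(M_t ≥ a) = 2 · P(B_t ≥ a) for a ≥ 0. Since B_t ~ N(0, t), P(B_t ≥ 3.8) = 1 − Φ(3.8/√t) = 1 − Φ(3.8/√19.02) = 1 − Φ(0.8713). So
  P(M_{19.02} ≥ 3.8) = 2(1 − Φ(0.8713)) ≈ 0.3836.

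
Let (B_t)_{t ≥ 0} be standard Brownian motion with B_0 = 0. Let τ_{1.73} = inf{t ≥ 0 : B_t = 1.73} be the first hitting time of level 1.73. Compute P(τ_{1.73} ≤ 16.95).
P(τ_{1.73} ≤ 16.95) = 2(1 − Φ(1.73/√16.95)) = 2(1 − Φ(0.4202)) ≈ 0.6743

By the reflection principle for standard BM, P(τ_b ≤ t) = 2 · P(B_t ≥ b). Since B_t ~ N(0, t), P(B_t ≥ 1.73) = 1 − Φ(1.73/√t) = 1 − Φ(1.73/√16.95) = 1 − Φ(0.4202) ≈ 0.33717. Doubling: P(τ_{1.73} ≤ 16.95) ≈ 2 · 0.33717 = 0.67434 ≈ 0.6743.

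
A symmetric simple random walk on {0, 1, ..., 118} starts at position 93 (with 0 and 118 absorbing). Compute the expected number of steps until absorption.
E[τ | X_0 = 93] = 2325

Let v_k = E[τ | X_0 = k]. Boundary: v_0 = v_118 = 0. Recurrence: v_k = 1 + (v_{k-1} + v_{k+1})/2 for 1 ≤ k ≤ 117. The particular solution to v_k − (v_{k-1} + v_{k+1})/2 = 1 is v_k = −k^2. Adding homogeneous solution A + B k and matching boundaries gives v_k = k (118 − k). Substituting k = 93: v_93 = 93 · 25 = 2325.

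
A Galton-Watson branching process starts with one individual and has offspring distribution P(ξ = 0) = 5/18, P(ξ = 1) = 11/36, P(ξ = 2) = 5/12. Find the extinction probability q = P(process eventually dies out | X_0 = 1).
q = 2/3

The pgf is f(s) = 5/18 + 11/36·s + 5/12·s². The extinction probability q is the smallest fixed point of f in [0, 1]. Setting s = f(s):
  5/12·s² + (11/36 − 1)·s + 5/18 = 0
  5/12·s² − (5/18 + 5/12)·s + 5/18 = 0
which factors as (s − 1)·(5/12·s − 5/18) = 0, giving roots s = 1 and s = (5/18)/(5/12) = 2/3.
Mean offspring μ = 11/36 + 2·5/12 = 41/36 > 1 (supercritical), so q < 1. The extinction probability is the smaller root: q = (5/18)/(5/12) = 2/3.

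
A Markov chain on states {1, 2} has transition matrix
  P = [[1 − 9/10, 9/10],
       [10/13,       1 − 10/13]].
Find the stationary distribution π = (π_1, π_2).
π_1 = 100/217, π_2 = 117/217

Solve πP = π with π_1 + π_2 = 1. From πP = π: π_1 · (1 − 9/10) + π_2 · 10/13 = π_1 ⇒ π_2 · 10/13 = π_1 · 9/10 ⇒ π_2/π_1 = (9/10)/(10/13) = 117/100. Together with π_1 + π_2 = 1:
  π_1 = (10/13)/(9/10 + 10/13) = (10/13)/(217/130) = 100/217,
  π_2 = (9/10)/(9/10 + 10/13) = (9/10)/(217/130) = 117/217.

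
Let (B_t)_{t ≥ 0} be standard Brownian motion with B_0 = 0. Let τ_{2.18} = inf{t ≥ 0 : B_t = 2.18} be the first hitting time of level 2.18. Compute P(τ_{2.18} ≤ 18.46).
P(τ_{2.18} ≤ 18.46) = 2(1 − Φ(2.18/√18.46)) = 2(1 − Φ(0.5074)) ≈ 0.6119

By the reflection principle for standard BM, P(τ_b ≤ t) = 2 · P(B_t ≥ b). Since B_t ~ N(0, t), P(B_t ≥ 2.18) = 1 − Φ(2.18/√t) = 1 − Φ(2.18/√18.46) = 1 − Φ(0.5074) ≈ 0.30594. Doubling: P(τ_{2.18} ≤ 18.46) ≈ 2 · 0.30594 = 0.61188 ≈ 0.6119.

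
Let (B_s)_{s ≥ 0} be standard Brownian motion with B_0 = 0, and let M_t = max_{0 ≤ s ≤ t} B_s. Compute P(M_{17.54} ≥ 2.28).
P(M_{17.54} ≥ 2.28) = 2·P(B_{17.54} ≥ 2.28) = 2(1 − Φ(2.28/√17.54)) ≈ 0.5862

By the reflection principle for Brownian motion, P(M_t ≥ a) = 2 · P(B_t ≥ a) for a ≥ 0. Since B_t ~ N(0, t), P(B_t ≥ 2.28) = 1 − Φ(2.28/√t) = 1 − Φ(2.28/√17.54) = 1 − Φ(0.5444). So
  P(M_{17.54} ≥ 2.28) = 2(1 − Φ(0.5444)) ≈ 0.5862.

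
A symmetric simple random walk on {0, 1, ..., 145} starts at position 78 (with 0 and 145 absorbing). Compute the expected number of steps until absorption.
E[τ | X_0 = 78] = 5226

Let v_k = E[τ | X_0 = k]. Boundary: v_0 = v_145 = 0. Recurrence: v_k = 1 + (v_{k-1} + v_{k+1})/2 for 1 ≤ k ≤ 144. The particular solution to v_k − (v_{k-1} + v_{k+1})/2 = 1 is v_k = −k^2. Adding homogeneous solution A + B k and matching boundaries gives v_k = k (145 − k). Substituting k = 78: v_78 = 78 · 67 = 5226.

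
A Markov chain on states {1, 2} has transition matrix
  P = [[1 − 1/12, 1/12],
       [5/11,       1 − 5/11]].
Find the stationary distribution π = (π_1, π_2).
π_1 = 60/71, π_2 = 11/71

Solve πP = π with π_1 + π_2 = 1. From πP = π: π_1 · (1 − 1/12) + π_2 · 5/11 = π_1 ⇒ π_2 · 5/11 = π_1 · 1/12 ⇒ π_2/π_1 = (1/12)/(5/11) = 11/60. Together with π_1 + π_2 = 1:
  π_1 = (5/11)/(1/12 + 5/11) = (5/11)/(71/132) = 60/71,
  π_2 = (1/12)/(1/12 + 5/11) = (1/12)/(71/132) = 11/71.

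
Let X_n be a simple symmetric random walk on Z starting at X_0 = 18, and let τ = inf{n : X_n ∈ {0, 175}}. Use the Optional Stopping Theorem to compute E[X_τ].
E[X_τ] = 18

X_n is a martingale and τ is a bounded-mean stopping time (indeed τ is finite a.s. with bounded expectation since the walk is in a bounded region). By the OST, E[X_τ] = E[X_0] = 18. Equivalently: E[X_τ] = 175 · P(hit 175 first) + 0 · P(hit 0 first) = 175 · (18/175) = 18.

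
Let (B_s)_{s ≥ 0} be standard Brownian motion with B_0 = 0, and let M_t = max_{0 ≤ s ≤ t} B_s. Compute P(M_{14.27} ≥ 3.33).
P(M_{14.27} ≥ 3.33) = 2·P(B_{14.27} ≥ 3.33) = 2(1 − Φ(3.33/√14.27)) ≈ 0.3780

By the reflection principle for Brownian motion, P(M_t ≥ a) = 2 · P(B_t ≥ a) for a ≥ 0. Since B_t ~ N(0, t), P(B_t ≥ 3.33) = 1 − Φ(3.33/√t) = 1 − Φ(3.33/√14.27) = 1 − Φ(0.8815). So
  P(M_{14.27} ≥ 3.33) = 2(1 − Φ(0.8815)) ≈ 0.3780.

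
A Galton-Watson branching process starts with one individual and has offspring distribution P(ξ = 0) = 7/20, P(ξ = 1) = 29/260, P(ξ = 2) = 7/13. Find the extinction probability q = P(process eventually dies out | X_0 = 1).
q = 13/20

The pgf is f(s) = 7/20 + 29/260·s + 7/13·s². The extinction probability q is the smallest fixed point of f in [0, 1]. Setting s = f(s):
  7/13·s² + (29/260 − 1)·s + 7/20 = 0
  7/13·s² − (7/20 + 7/13)·s + 7/20 = 0
which factors as (s − 1)·(7/13·s − 7/20) = 0, giving roots s = 1 and s = (7/20)/(7/13) = 13/20.
Mean offspring μ = 29/260 + 2·7/13 = 309/260 > 1 (supercritical), so q < 1. The extinction probability is the smaller root: q = (7/20)/(7/13) = 13/20.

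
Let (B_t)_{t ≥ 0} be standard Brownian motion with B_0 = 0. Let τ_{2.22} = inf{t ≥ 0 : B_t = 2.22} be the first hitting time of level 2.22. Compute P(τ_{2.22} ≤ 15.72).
P(τ_{2.22} ≤ 15.72) = 2(1 − Φ(2.22/√15.72)) = 2(1 − Φ(0.5599)) ≈ 0.5755

By the reflection principle for standard BM, P(τ_b ≤ t) = 2 · P(B_t ≥ b). Since B_t ~ N(0, t), P(B_t ≥ 2.22) = 1 − Φ(2.22/√t) = 1 − Φ(2.22/√15.72) = 1 − Φ(0.5599) ≈ 0.28777. Doubling: P(τ_{2.22} ≤ 15.72) ≈ 2 · 0.28777 = 0.57554 ≈ 0.5755.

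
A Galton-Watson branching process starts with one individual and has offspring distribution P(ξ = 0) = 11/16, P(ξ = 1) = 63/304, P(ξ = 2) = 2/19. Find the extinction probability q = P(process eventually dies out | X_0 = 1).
q = 1

Mean offspring μ = 0·11/16 + 1·63/304 + 2·2/19 = 127/304 ≤ 1. For μ ≤ 1 with offspring not concentrated at 1, the Galton-Watson process goes extinct almost surely, so q = 1.
(Algebraic check: The pgf is f(s) = 11/16 + 63/304·s + 2/19·s². The extinction probability q is the smallest fixed point of f in [0, 1]. Setting s = f(s):
  2/19·s² + (63/304 − 1)·s + 11/16 = 0
  2/19·s² − (11/16 + 2/19)·s + 11/16 = 0
which factors as (s − 1)·(2/19·s − 11/16) = 0, giving roots s = 1 and s = (11/16)/(2/19) = 209/32. Since 209/32 ≥ 1, the smallest root in [0, 1] is s = 1.)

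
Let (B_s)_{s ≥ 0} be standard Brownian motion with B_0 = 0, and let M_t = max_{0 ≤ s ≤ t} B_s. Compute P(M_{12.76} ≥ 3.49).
P(M_{12.76} ≥ 3.49) = 2·P(B_{12.76} ≥ 3.49) = 2(1 − Φ(3.49/√12.76)) ≈ 0.3286

By the reflection principle for Brownian motion, P(M_t ≥ a) = 2 · P(B_t ≥ a) for a ≥ 0. Since B_t ~ N(0, t), P(B_t ≥ 3.49) = 1 − Φ(3.49/√t) = 1 − Φ(3.49/√12.76) = 1 − Φ(0.9770). So
  P(M_{12.76} ≥ 3.49) = 2(1 − Φ(0.9770)) ≈ 0.3286.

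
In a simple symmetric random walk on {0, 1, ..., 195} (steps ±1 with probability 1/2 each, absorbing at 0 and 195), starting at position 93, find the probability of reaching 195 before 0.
P(hit 195 before 0) = 93/195 = 31/65

Let u_k = P(hit 195 before 0 | start at k). Then u_0 = 0, u_195 = 1, and u_k = u_{k-1}/2 + u_{k+1}/2 for 1 ≤ k ≤ 194. This harmonic recurrence is solved by u_k = k/195, giving u_93 = 93/195 = 31/65.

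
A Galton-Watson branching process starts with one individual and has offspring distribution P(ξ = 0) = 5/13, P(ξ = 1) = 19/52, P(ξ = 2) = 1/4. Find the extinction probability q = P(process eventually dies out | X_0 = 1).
q = 1

Mean offspring μ = 0·5/13 + 1·19/52 + 2·1/4 = 45/52 ≤ 1. For μ ≤ 1 with offspring not concentrated at 1, the Galton-Watson process goes extinct almost surely, so q = 1.
(Algebraic check: The pgf is f(s) = 5/13 + 19/52·s + 1/4·s². The extinction probability q is the smallest fixed point of f in [0, 1]. Setting s = f(s):
  1/4·s² + (19/52 − 1)·s + 5/13 = 0
  1/4·s² − (5/13 + 1/4)·s + 5/13 = 0
which factors as (s − 1)·(1/4·s − 5/13) = 0, giving roots s = 1 and s = (5/13)/(1/4) = 20/13. Since 20/13 ≥ 1, the smallest root in [0, 1] is s = 1.)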